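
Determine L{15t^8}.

L{t^n} = n!/s^(n+1). So L{15t^8} = 15·8!/s^9 = 604800/s^9

Final answer: 604800/s^9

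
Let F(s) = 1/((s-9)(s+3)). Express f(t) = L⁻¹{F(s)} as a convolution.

1/((s-9)(s+3)) = (1/(s-9))·(1/(s+3)) = L{e^(9t)}·L{e^(-3t)}. So f(t) = e^(9t)*e^(-3t) = ∫₀ᵗ e^(9τ)·e^(-3(t-τ)) dτ

Final answer: ∫₀ᵗ e^(9τ)·e^(-3(t-τ)) dτ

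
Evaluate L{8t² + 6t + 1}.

L{8t² + 6t + 1} = 8·2/s³ + 6/s² + 1/s = 16/s³ + 6/s² + 1/s

Final answer: 16/s³ + 6/s² + 1/s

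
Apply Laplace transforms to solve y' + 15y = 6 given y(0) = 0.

sY + 15Y = 6/s. Y = 6/(s(s+15)). Partial fractions: Y = 2/5/s - 2/5/(s+15)

Final answer: y(t) = 2/5(1 - e^(-15t))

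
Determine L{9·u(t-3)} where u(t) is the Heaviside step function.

L{u(t-a)} = e^(-as)/s. Here a=3, so L{u(t-3)} = e^(-3s)/s, and L{9·u(t-3)} = 9·e^(-3s)/s

Final answer: 9·e^(-3s)/s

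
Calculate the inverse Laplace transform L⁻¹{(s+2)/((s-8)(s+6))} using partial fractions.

Using partial fractions, f(t) = (10e^(8t) + 4e^(-6t))/14

Final answer: (10e^(8t) + 4e^(-6t))/14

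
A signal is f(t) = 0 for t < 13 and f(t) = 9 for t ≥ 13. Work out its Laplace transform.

f(t) = 9·u(t-13). L{u(t-13)} = e^(-13s)/s, so L{f(t)} = 9·e^(-13s)/s

Final answer: 9·e^(-13s)/s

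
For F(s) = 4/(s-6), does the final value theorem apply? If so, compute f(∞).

sF(s) = 4s/(s-6) has a pole at s = 6 in the right half-plane. Theorem does NOT apply (unstable system; f(t) = 4·e^(6t) grows without bound).

Final answer: Not applicable (unstable)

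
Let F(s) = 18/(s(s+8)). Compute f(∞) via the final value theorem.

f(∞) = lim_{s→0} s·18/(s(s+8)) = lim_{s→0} 18/(s+8) = 18/8 = 9/4

Final answer: 9/4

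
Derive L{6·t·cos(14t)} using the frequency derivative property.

L{cos(14t)} = s/(s² + 196). Derivative: d/ds[s/(s² + 196)] = [(s² + 196) - s·2s]/(s² + 196)² = (196 - s²)/(s² + 196)². So L{t·cos(14t)} = -F'(s) = (s² - 196)/(s² + 196)². Then L{6·t·cos(14t)} = 6·(s² - 196)/(s² + 196)²

Final answer: 6·(s² - 196)/(s² + 196)²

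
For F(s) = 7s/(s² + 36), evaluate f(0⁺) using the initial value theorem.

f(0⁺) = lim_{s→∞} s·7s/(s² + 36) = lim_{s→∞} 7s²/(s² + 36) = 7

Final answer: 7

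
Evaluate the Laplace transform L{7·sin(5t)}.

L{sin(ωt)} = ω/(s² + ω²), so L{sin(5t)} = 5/(s² + 25). Then L{7·sin(5t)} = 7·5/(s² + 25) = 35/(s² + 25)

Final answer: 35/(s² + 25)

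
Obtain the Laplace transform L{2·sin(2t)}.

L{sin(ωt)} = ω/(s² + ω²), so L{sin(2t)} = 2/(s² + 4). Then L{2·sin(2t)} = 2·2/(s² + 4) = 4/(s² + 4)

Final answer: 4/(s² + 4)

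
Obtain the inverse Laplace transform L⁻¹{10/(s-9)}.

L⁻¹{1/(s-a)} = e^(at), so L⁻¹{1/(s-9)} = e^(9t), and L⁻¹{10/(s-9)} = 10·e^(9t)

Final answer: 10·e^(9t)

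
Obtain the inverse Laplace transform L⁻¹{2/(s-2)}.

L⁻¹{1/(s-a)} = e^(at), so L⁻¹{1/(s-2)} = e^(2t), and L⁻¹{2/(s-2)} = 2·e^(2t)

Final answer: 2·e^(2t)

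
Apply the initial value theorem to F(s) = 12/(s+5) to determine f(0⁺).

f(0⁺) = lim_{s→∞} s·12/(s+5) = lim_{s→∞} 12s/(s+5) = 12

Final answer: 12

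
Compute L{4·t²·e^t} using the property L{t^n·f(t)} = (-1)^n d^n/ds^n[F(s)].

L{e^t} = 1/(s-1). d/ds[1/(s-1)] = -1/(s-1)². d²/ds²[1/(s-1)] = 2/(s-1)³. So L{t²·e^t} = (-1)² · 2/(s-1)³ = 2/(s-1)³. Then L{4·t²·e^t} = 4·2/(s-1)³ = 8/(s-1)³

Final answer: 8/(s-1)³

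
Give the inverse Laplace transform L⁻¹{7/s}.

L⁻¹{c/s} = c, so L⁻¹{7/s} = 7

Final answer: 7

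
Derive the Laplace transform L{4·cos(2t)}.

L{cos(ωt)} = s/(s² + ω²), so L{cos(2t)} = s/(s² + 4). Then L{4·cos(2t)} = 4·s/(s² + 4) = 4s/(s² + 4)

Final answer: 4s/(s² + 4)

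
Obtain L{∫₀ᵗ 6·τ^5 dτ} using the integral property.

L{∫₀ᵗ f(τ)dτ} = F(s)/s with f(t) = 6t^5. F(s) = 720/s^6, so L{∫₀ᵗ 6·τ^5 dτ} = (720/s^6)/s = 720/s^7. (Check: ∫₀ᵗ 6·τ^5 dτ = 6t^6/6.)

Final answer: 720/s^7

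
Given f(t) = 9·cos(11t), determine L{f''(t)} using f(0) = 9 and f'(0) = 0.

F(s) = 9s/(s² + 121). L{f''(t)} = s²F(s) - sf(0) - f'(0) = 9s³/(s² + 121) - 9s = (9s³ - 9s(s² + 121))/(s² + 121) = -1089s/(s² + 121)

Final answer: -1089s/(s² + 121)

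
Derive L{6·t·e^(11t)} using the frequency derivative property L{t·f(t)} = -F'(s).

L{e^(11t)} = 1/(s-11). By frequency derivative: L{t·e^(11t)} = -d/ds[1/(s-11)] = -(-1)/(s-11)² = 1/(s-11)². Then L{6·t·e^(11t)} = 6·1/(s-11)² = 6/(s-11)²

Final answer: 6/(s-11)²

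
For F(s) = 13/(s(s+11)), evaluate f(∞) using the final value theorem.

f(∞) = lim_{s→0} s·13/(s(s+11)) = lim_{s→0} 13/(s+11) = 13/11 = 13/11

Final answer: 13/11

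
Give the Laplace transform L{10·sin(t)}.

L{sin(ωt)} = ω/(s² + ω²), so L{sin(t)} = 1/(s² + 1). Then L{10·sin(t)} = 10·1/(s² + 1) = 10/(s² + 1)

Final answer: 10/(s² + 1)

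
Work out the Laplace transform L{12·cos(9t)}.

L{cos(ωt)} = s/(s² + ω²), so L{cos(9t)} = s/(s² + 81). Then L{12·cos(9t)} = 12·s/(s² + 81) = 12s/(s² + 81)

Final answer: 12s/(s² + 81)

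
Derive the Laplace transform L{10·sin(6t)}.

L{sin(ωt)} = ω/(s² + ω²), so L{sin(6t)} = 6/(s² + 36). Then L{10·sin(6t)} = 10·6/(s² + 36) = 60/(s² + 36)

Final answer: 60/(s² + 36)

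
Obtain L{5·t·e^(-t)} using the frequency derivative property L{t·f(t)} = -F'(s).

L{e^(-t)} = 1/(s+1). By frequency derivative: L{t·e^(-t)} = -d/ds[1/(s+1)] = -(-1)/(s+1)² = 1/(s+1)². Then L{5·t·e^(-t)} = 5·1/(s+1)² = 5/(s+1)²

Final answer: 5/(s+1)²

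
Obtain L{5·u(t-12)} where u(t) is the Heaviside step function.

L{u(t-a)} = e^(-as)/s. Here a=12, so L{u(t-12)} = e^(-12s)/s, and L{5·u(t-12)} = 5·e^(-12s)/s

Final answer: 5·e^(-12s)/s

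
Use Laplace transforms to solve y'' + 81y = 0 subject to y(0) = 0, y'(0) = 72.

L{y''} + 81L{y} = 0. s²Y - 0 - 72 + 81Y = 0. Y(s² + 81) = 72. Y = (72)/(s² + 81). Inverting: y(t) = 8sin(9t)

Final answer: y(t) = 8sin(9t)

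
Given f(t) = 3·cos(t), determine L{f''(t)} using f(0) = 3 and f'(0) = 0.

F(s) = 3s/(s² + 1). L{f''(t)} = s²F(s) - sf(0) - f'(0) = 3s³/(s² + 1) - 3s = (3s³ - 3s(s² + 1))/(s² + 1) = -3s/(s² + 1)

Final answer: -3s/(s² + 1)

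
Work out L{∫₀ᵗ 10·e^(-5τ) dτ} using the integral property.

L{∫₀ᵗ f(τ)dτ} = F(s)/s with F(s) = 10/(s+5), so L{∫₀ᵗ 10·e^(-5τ) dτ} = 10/(s(s+5))

Final answer: 10/(s(s+5))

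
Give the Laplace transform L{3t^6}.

L{3t^6} = 3 · L{t^6} = 3 · 720/s^7 = 2160/s^7

Final answer: 2160/s^7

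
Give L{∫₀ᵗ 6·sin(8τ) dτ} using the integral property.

L{∫₀ᵗ f(τ)dτ} = F(s)/s with F(s) = 48/(s² + 64), so the result is (48/(s² + 64))/s = 48/(s(s² + 64))

Final answer: 48/(s(s² + 64))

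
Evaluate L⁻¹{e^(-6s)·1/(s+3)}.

L⁻¹{1/(s+3)} = e^(-3t). By the time shift theorem, L⁻¹{e^(-as)F(s)} = u(t-a)f(t-a) with a=6, so L⁻¹{e^(-6s)·1/(s+3)} = u(t-6)·e^(-3(t-6))

Final answer: u(t-6)·e^(-3(t-6))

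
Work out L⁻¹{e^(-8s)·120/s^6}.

L⁻¹{120/s^6} = t^5. By the time shift theorem, L⁻¹{e^(-as)F(s)} = u(t-a)f(t-a) with a=8, so L⁻¹{e^(-8s)·120/s^6} = u(t-8)·(t-8)^5

Final answer: u(t-8)·(t-8)^5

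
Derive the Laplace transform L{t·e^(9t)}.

L{t^n·e^(at)} = n!/(s-a)^(n+1), so L{t·e^(9t)} = 1/(s-9)^2

Final answer: 1/(s-9)^2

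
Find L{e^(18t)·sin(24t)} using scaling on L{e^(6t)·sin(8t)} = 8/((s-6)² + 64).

Scaling with a=3: L{e^(18t)·sin(24t)} = (1/3) · 8/((s/3-6)² + 64). Simplifying: 24/((s-18)² + 576)

Final answer: 24/((s-18)² + 576)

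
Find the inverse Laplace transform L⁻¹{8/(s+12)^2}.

L⁻¹{n!/(s-a)^(n+1)} = t^n·e^(at) with n=1, a=-12. So L⁻¹{1/(s+12)^2} = t·e^(-12t), and L⁻¹{8/(s+12)^2} = (8/1)·t·e^(-12t) = 8·t·e^(-12t)

Final answer: 8·t·e^(-12t)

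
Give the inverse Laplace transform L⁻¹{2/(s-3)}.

L⁻¹{1/(s-a)} = e^(at), so L⁻¹{1/(s-3)} = e^(3t), and L⁻¹{2/(s-3)} = 2·e^(3t)

Final answer: 2·e^(3t)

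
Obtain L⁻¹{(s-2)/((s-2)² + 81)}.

Using frequency shift: L⁻¹{(s-a)/((s-a)² + b²)} = e^(at)cos(bt). Here a=2, b=9

Final answer: e^(2t)·cos(9t)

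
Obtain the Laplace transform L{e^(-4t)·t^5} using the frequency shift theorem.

L{e^(at)·t^n} = n!/(s-a)^(n+1), so L{e^(-4t)·t^5} = 120/(s+4)^6

Final answer: 120/(s+4)^6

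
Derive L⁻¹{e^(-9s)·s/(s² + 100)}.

L⁻¹{s/(s² + 100)} = cos(10t). By the time shift theorem, L⁻¹{e^(-as)F(s)} = u(t-a)f(t-a) with a=9, so L⁻¹{e^(-9s)·s/(s² + 100)} = u(t-9)·cos(10(t-9))

Final answer: u(t-9)·cos(10(t-9))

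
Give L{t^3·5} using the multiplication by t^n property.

L{5} = 5/s. d^1/ds^1[1/s] = -1/s². d^2/ds^2[1/s] = 2/s^3. d^3/ds^3[1/s] = -6/s^4. So L{t^3} = (-1)^{3}·-6/s^4 = 6/s^4. Then L{t^3·5} = 5·6/s^4 = 30/s^4

Final answer: 30/s^4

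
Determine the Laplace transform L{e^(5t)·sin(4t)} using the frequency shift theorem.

Frequency shift: L{e^(at)f(t)} = F(s-a). L{e^(5t)·sin(4t)} = 4/((s-5)² + 16)

Final answer: 4/((s-5)² + 16)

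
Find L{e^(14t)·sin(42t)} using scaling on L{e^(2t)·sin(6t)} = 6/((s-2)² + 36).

Scaling with a=7: L{e^(14t)·sin(42t)} = (1/7) · 6/((s/7-2)² + 36). Simplifying: 42/((s-14)² + 1764)

Final answer: 42/((s-14)² + 1764)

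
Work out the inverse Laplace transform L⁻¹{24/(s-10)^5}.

L⁻¹{n!/(s-a)^(n+1)} = t^n·e^(at), so L⁻¹{24/(s-10)^5} = t^4·e^(10t)

Final answer: t^4·e^(10t)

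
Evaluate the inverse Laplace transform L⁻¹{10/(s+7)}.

L⁻¹{1/(s-a)} = e^(at), so L⁻¹{1/(s+7)} = e^(-7t), and L⁻¹{10/(s+7)} = 10·e^(-7t)

Final answer: 10·e^(-7t)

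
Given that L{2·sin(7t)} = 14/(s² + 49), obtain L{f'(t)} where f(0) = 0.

L{f'(t)} = s·F(s) - f(0) = s·14/(s² + 49) - 0 = 14s/(s² + 49)

Final answer: 14s/(s² + 49)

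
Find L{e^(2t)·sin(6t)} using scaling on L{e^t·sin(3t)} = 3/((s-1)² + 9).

Scaling with a=2: L{e^(2t)·sin(6t)} = (1/2) · 3/((s/2-1)² + 9). Simplifying: 6/((s-2)² + 36)

Final answer: 6/((s-2)² + 36)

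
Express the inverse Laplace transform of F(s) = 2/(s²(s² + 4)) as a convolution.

2/(s²(s² + 4)) = (1/s²)·(2/(s² + 4)) = L{t}·L{sin(2t)}. So f(t) = t*(sin(2t)) = ∫₀ᵗ τ·sin(2(t-τ)) dτ

Final answer: ∫₀ᵗ τ·sin(2(t-τ)) dτ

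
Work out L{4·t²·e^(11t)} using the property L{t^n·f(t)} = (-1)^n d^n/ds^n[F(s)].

L{e^(11t)} = 1/(s-11). d/ds[1/(s-11)] = -1/(s-11)². d²/ds²[1/(s-11)] = 2/(s-11)³. So L{t²·e^(11t)} = (-1)² · 2/(s-11)³ = 2/(s-11)³. Then L{4·t²·e^(11t)} = 4·2/(s-11)³ = 8/(s-11)³

Final answer: 8/(s-11)³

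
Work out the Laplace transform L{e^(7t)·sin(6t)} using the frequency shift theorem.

Frequency shift: L{e^(at)f(t)} = F(s-a). L{e^(7t)·sin(6t)} = 6/((s-7)² + 36)

Final answer: 6/((s-7)² + 36)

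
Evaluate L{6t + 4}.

L{6t + 4} = 6·L{t} + 4·L{1} = 6/s² + 4/s

Final answer: 6/s² + 4/s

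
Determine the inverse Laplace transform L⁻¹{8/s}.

L⁻¹{c/s} = c, so L⁻¹{8/s} = 8

Final answer: 8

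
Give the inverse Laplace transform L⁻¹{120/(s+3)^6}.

L⁻¹{n!/(s-a)^(n+1)} = t^n·e^(at), so L⁻¹{120/(s+3)^6} = t^5·e^(-3t)

Final answer: t^5·e^(-3t)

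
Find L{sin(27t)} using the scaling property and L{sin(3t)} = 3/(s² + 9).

Using L{f(at)} = (1/a)F(s/a) with a=9: L{sin(27t)} = (1/9) · 3/((s/9)² + 9) = (1/9) · 3·81/(s² + 729) = 27/(s² + 729)

Final answer: 27/(s² + 729)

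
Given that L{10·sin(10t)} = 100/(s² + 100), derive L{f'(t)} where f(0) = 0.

L{f'(t)} = s·F(s) - f(0) = s·100/(s² + 100) - 0 = 100s/(s² + 100)

Final answer: 100s/(s² + 100)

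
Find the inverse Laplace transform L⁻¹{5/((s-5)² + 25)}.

Using frequency shift, L⁻¹{5/((s-5)² + 25)} = e^(5t)·sin(5t)

Final answer: e^(5t)·sin(5t)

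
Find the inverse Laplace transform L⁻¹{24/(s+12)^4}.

L⁻¹{n!/(s-a)^(n+1)} = t^n·e^(at) with n=3, a=-12. So L⁻¹{6/(s+12)^4} = t^3·e^(-12t), and L⁻¹{24/(s+12)^4} = (24/6)·t^3·e^(-12t) = 4·t^3·e^(-12t)

Final answer: 4·t^3·e^(-12t)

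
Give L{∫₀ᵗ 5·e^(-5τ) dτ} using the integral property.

L{∫₀ᵗ f(τ)dτ} = F(s)/s with F(s) = 5/(s+5), so L{∫₀ᵗ 5·e^(-5τ) dτ} = 5/(s(s+5))

Final answer: 5/(s(s+5))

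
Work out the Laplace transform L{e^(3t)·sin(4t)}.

L{e^(at)·sin(ωt)} = ω/((s-a)² + ω²), so L{e^(3t)·sin(4t)} = 4/((s-3)² + 16)

Final answer: 4/((s-3)² + 16)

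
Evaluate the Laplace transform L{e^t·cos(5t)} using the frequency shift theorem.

Frequency shift: L{e^(at)f(t)} = F(s-a). L{e^t·cos(5t)} = (s-1)/((s-1)² + 25)

Final answer: (s-1)/((s-1)² + 25)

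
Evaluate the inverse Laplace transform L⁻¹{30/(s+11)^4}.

L⁻¹{n!/(s-a)^(n+1)} = t^n·e^(at) with n=3, a=-11. So L⁻¹{6/(s+11)^4} = t^3·e^(-11t), and L⁻¹{30/(s+11)^4} = (30/6)·t^3·e^(-11t) = 5·t^3·e^(-11t)

Final answer: 5·t^3·e^(-11t)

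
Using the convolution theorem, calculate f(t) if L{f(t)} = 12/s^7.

12/s^7 = (12/s)·(1/s^6) = L{12}·L{t^5/120}. By convolution, f(t) = 12*t^5/120 = ∫₀ᵗ 12·τ^5/120 dτ = 12·t^6/720

Final answer: 12·t^6/720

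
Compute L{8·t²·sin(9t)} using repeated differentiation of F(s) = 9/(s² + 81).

F(s) = 9/(s² + 81). F'(s) = -18s/(s² + 81)². F''(s) = -18(81 - 3s²)/(s² + 81)³ = (54s² - 1458)/(s² + 81)³. So L{t²·sin(9t)} = (-1)² F''(s) = (54s² - 1458)/(s² + 81)³. Then L{8·t²·sin(9t)} = 8·(54s² - 1458)/(s² + 81)³ = (432s² - 11664)/(s² + 81)³

Final answer: (432s² - 11664)/(s² + 81)³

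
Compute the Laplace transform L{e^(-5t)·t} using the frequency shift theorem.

L{e^(at)·t^n} = n!/(s-a)^(n+1), so L{e^(-5t)·t} = 1/(s+5)^2

Final answer: 1/(s+5)^2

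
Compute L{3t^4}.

L{t^n} = n!/s^(n+1). So L{3t^4} = 3·4!/s^5 = 72/s^5

Final answer: 72/s^5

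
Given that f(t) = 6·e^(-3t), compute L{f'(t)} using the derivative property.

f(0) = 6, F(s) = 6/(s+3). L{f'(t)} = s·F(s) - f(0) = 6s/(s+3) - 6 = (6s - 6(s+3))/(s+3) = -18/(s+3)

Final answer: -18/(s+3)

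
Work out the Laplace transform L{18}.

L{18} = 18 · L{1} = 18/s

Final answer: 18/s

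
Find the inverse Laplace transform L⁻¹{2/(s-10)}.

L⁻¹{1/(s-a)} = e^(at), so L⁻¹{1/(s-10)} = e^(10t), and L⁻¹{2/(s-10)} = 2·e^(10t)

Final answer: 2·e^(10t)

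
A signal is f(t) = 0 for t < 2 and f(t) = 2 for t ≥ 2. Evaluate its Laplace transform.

f(t) = 2·u(t-2). L{u(t-2)} = e^(-2s)/s, so L{f(t)} = 2·e^(-2s)/s

Final answer: 2·e^(-2s)/s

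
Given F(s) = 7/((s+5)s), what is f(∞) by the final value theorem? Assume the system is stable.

f(∞) = lim_{s→0} sF(s) = lim_{s→0} 7/(s+5) = 7/5

Final answer: 7/5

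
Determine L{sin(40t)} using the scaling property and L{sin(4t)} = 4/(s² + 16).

Using L{f(at)} = (1/a)F(s/a) with a=10: L{sin(40t)} = (1/10) · 4/((s/10)² + 16) = (1/10) · 4·100/(s² + 1600) = 40/(s² + 1600)

Final answer: 40/(s² + 1600)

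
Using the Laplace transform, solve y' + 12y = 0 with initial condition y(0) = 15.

L{y'} + 12L{y} = 0. sY - 15 + 12Y = 0. Y(s+12) = 15. Y = 15/(s+12)

Final answer: y(t) = 15e^(-12t)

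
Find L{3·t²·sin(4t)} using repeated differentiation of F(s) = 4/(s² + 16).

F(s) = 4/(s² + 16). F'(s) = -8s/(s² + 16)². F''(s) = -8(16 - 3s²)/(s² + 16)³ = (24s² - 128)/(s² + 16)³. So L{t²·sin(4t)} = (-1)² F''(s) = (24s² - 128)/(s² + 16)³. Then L{3·t²·sin(4t)} = 3·(24s² - 128)/(s² + 16)³ = (72s² - 384)/(s² + 16)³

Final answer: (72s² - 384)/(s² + 16)³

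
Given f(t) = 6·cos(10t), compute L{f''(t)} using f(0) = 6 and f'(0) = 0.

F(s) = 6s/(s² + 100). L{f''(t)} = s²F(s) - sf(0) - f'(0) = 6s³/(s² + 100) - 6s = (6s³ - 6s(s² + 100))/(s² + 100) = -600s/(s² + 100)

Final answer: -600s/(s² + 100)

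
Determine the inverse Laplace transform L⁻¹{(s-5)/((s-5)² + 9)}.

Using frequency shift, L⁻¹{(s-5)/((s-5)² + 9)} = e^(5t)·cos(3t)

Final answer: e^(5t)·cos(3t)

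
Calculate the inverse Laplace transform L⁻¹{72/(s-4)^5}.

L⁻¹{n!/(s-a)^(n+1)} = t^n·e^(at) with n=4, a=4. So L⁻¹{24/(s-4)^5} = t^4·e^(4t), and L⁻¹{72/(s-4)^5} = (72/24)·t^4·e^(4t) = 3·t^4·e^(4t)

Final answer: 3·t^4·e^(4t)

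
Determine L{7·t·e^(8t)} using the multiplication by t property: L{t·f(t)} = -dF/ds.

Using L{t^n·e^(at)} = n!/(s-a)^(n+1), L{t·e^(8t)} = 1/(s-8)^2, so L{7·t·e^(8t)} = 7·1/(s-8)^2 = 7/(s-8)^2

Final answer: 7/(s-8)^2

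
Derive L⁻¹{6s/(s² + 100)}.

This is the form c·s/(s² + a²) with a = 10, c = 6. L⁻¹ = 6·cos(10t)

Final answer: 6·cos(10t)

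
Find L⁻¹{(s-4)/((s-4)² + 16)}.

Using frequency shift: L⁻¹{(s-a)/((s-a)² + b²)} = e^(at)cos(bt). Here a=4, b=4

Final answer: e^(4t)·cos(4t)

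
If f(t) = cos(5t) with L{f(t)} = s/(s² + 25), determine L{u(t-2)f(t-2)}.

Time shift theorem: L{u(t-a)f(t-a)} = e^(-as)F(s). Here a=2, F(s) = s/(s² + 25), so L{u(t-2)f(t-2)} = e^(-2s)·s/(s² + 25)

Final answer: e^(-2s)·s/(s² + 25)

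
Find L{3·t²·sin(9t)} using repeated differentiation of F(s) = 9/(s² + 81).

F(s) = 9/(s² + 81). F'(s) = -18s/(s² + 81)². F''(s) = -18(81 - 3s²)/(s² + 81)³ = (54s² - 1458)/(s² + 81)³. So L{t²·sin(9t)} = (-1)² F''(s) = (54s² - 1458)/(s² + 81)³. Then L{3·t²·sin(9t)} = 3·(54s² - 1458)/(s² + 81)³ = (162s² - 4374)/(s² + 81)³

Final answer: (162s² - 4374)/(s² + 81)³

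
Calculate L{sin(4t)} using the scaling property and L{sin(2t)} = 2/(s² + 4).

Using L{f(at)} = (1/a)F(s/a) with a=2: L{sin(4t)} = (1/2) · 2/((s/2)² + 4) = (1/2) · 2·4/(s² + 16) = 4/(s² + 16)

Final answer: 4/(s² + 16)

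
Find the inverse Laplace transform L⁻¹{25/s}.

L⁻¹{c/s} = c, so L⁻¹{25/s} = 25

Final answer: 25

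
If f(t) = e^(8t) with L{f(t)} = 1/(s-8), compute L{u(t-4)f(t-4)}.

Time shift theorem: L{u(t-a)f(t-a)} = e^(-as)F(s). Here a=4, F(s) = 1/(s-8), so L{u(t-4)f(t-4)} = e^(-4s)·1/(s-8)

Final answer: e^(-4s)·1/(s-8)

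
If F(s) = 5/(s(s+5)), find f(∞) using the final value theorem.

f(∞) = lim_{s→0} s·5/(s(s+5)) = lim_{s→0} 5/(s+5) = 5/5 = 1

Final answer: 1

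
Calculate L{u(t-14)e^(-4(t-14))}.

u(t-a)f(t-a) with f(t)=e^(-4t). L{e^(-4t)} = 1/(s+4). By time shift: e^(-14s)/(s+4)

Final answer: e^(-14s)/(s+4)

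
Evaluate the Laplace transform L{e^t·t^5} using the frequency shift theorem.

L{e^(at)·t^n} = n!/(s-a)^(n+1), so L{e^t·t^5} = 120/(s-1)^6

Final answer: 120/(s-1)^6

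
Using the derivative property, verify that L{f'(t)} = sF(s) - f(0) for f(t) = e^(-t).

f'(t) = -e^(-t). Direct: L{f'(t)} = -1/(s+1). Property: s·1/(s+1) - 1 = (s - (s+1))/(s+1) = -1/(s+1). ✓

Final answer: -1/(s+1)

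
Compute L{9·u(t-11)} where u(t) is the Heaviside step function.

L{u(t-a)} = e^(-as)/s. Here a=11, so L{u(t-11)} = e^(-11s)/s, and L{9·u(t-11)} = 9·e^(-11s)/s

Final answer: 9·e^(-11s)/s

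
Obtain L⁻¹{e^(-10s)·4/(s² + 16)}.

L⁻¹{4/(s² + 16)} = sin(4t). By the time shift theorem, L⁻¹{e^(-as)F(s)} = u(t-a)f(t-a) with a=10, so L⁻¹{e^(-10s)·4/(s² + 16)} = u(t-10)·sin(4(t-10))

Final answer: u(t-10)·sin(4(t-10))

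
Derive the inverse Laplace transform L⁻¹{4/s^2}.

L⁻¹{n!/s^(n+1)} = t^n with n=1. So L⁻¹{1/s^2} = t, and L⁻¹{4/s^2} = (4/1)·t = 4·t

Final answer: 4·t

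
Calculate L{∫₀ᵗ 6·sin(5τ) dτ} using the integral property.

L{∫₀ᵗ f(τ)dτ} = F(s)/s with F(s) = 30/(s² + 25), so the result is (30/(s² + 25))/s = 30/(s(s² + 25))

Final answer: 30/(s(s² + 25))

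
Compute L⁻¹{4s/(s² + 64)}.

This is the form c·s/(s² + a²) with a = 8, c = 4. L⁻¹ = 4·cos(8t)

Final answer: 4·cos(8t)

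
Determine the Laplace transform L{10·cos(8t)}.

L{cos(ωt)} = s/(s² + ω²), so L{cos(8t)} = s/(s² + 64). Then L{10·cos(8t)} = 10·s/(s² + 64) = 10s/(s² + 64)

Final answer: 10s/(s² + 64)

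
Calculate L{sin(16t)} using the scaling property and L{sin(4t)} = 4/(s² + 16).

Using L{f(at)} = (1/a)F(s/a) with a=4: L{sin(16t)} = (1/4) · 4/((s/4)² + 16) = (1/4) · 4·16/(s² + 256) = 16/(s² + 256)

Final answer: 16/(s² + 256)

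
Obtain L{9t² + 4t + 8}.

L{9t² + 4t + 8} = 9·2/s³ + 4/s² + 8/s = 18/s³ + 4/s² + 8/s

Final answer: 18/s³ + 4/s² + 8/s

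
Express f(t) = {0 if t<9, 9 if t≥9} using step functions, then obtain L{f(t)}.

f(t) = 9·u(t-9). L{u(t-9)} = e^(-9s)/s, so L{f(t)} = 9·e^(-9s)/s

Final answer: 9·e^(-9s)/s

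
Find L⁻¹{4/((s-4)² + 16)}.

Form: b/((s-a)² + b²) → e^(at)sin(bt). With a=4, b=4

Final answer: e^(4t)·sin(4t)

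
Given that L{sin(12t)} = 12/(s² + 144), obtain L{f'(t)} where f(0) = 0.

L{f'(t)} = s·F(s) - f(0) = s·12/(s² + 144) - 0 = 12s/(s² + 144)

Final answer: 12s/(s² + 144)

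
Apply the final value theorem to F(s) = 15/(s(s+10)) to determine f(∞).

f(∞) = lim_{s→0} s·15/(s(s+10)) = lim_{s→0} 15/(s+10) = 15/10 = 3/2

Final answer: 3/2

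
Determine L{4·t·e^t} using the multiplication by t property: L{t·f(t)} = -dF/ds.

Using L{t^n·e^(at)} = n!/(s-a)^(n+1), L{t·e^t} = 1/(s-1)^2, so L{4·t·e^t} = 4·1/(s-1)^2 = 4/(s-1)^2

Final answer: 4/(s-1)^2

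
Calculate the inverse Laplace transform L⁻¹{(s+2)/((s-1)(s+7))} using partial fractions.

Using partial fractions, f(t) = (3e^t + 5e^(-7t))/8

Final answer: (3e^t + 5e^(-7t))/8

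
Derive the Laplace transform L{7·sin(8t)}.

L{sin(ωt)} = ω/(s² + ω²), so L{sin(8t)} = 8/(s² + 64). Then L{7·sin(8t)} = 7·8/(s² + 64) = 56/(s² + 64)

Final answer: 56/(s² + 64)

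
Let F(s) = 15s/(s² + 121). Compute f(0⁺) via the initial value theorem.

f(0⁺) = lim_{s→∞} s·15s/(s² + 121) = lim_{s→∞} 15s²/(s² + 121) = 15

Final answer: 15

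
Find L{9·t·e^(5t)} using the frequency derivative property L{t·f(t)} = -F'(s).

L{e^(5t)} = 1/(s-5). By frequency derivative: L{t·e^(5t)} = -d/ds[1/(s-5)] = -(-1)/(s-5)² = 1/(s-5)². Then L{9·t·e^(5t)} = 9·1/(s-5)² = 9/(s-5)²

Final answer: 9/(s-5)²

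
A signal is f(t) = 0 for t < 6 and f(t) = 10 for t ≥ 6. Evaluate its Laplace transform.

f(t) = 10·u(t-6). L{u(t-6)} = e^(-6s)/s, so L{f(t)} = 10·e^(-6s)/s

Final answer: 10·e^(-6s)/s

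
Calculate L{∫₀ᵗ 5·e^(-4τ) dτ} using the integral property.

L{∫₀ᵗ f(τ)dτ} = F(s)/s with F(s) = 5/(s+4), so L{∫₀ᵗ 5·e^(-4τ) dτ} = 5/(s(s+4))

Final answer: 5/(s(s+4))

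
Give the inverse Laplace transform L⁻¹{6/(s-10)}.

L⁻¹{1/(s-a)} = e^(at), so L⁻¹{1/(s-10)} = e^(10t), and L⁻¹{6/(s-10)} = 6·e^(10t)

Final answer: 6·e^(10t)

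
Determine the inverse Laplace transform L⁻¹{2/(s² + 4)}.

L⁻¹{2/(s² + 4)} = sin(2t)

Final answer: sin(2t)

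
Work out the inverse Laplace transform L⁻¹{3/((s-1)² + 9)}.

Using frequency shift, L⁻¹{3/((s-1)² + 9)} = e^t·sin(3t)

Final answer: e^t·sin(3t)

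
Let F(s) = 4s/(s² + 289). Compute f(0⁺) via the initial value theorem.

f(0⁺) = lim_{s→∞} s·4s/(s² + 289) = lim_{s→∞} 4s²/(s² + 289) = 4

Final answer: 4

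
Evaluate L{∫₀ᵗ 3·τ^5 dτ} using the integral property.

L{∫₀ᵗ f(τ)dτ} = F(s)/s with f(t) = 3t^5. F(s) = 360/s^6, so L{∫₀ᵗ 3·τ^5 dτ} = (360/s^6)/s = 360/s^7. (Check: ∫₀ᵗ 3·τ^5 dτ = 3t^6/6.)

Final answer: 360/s^7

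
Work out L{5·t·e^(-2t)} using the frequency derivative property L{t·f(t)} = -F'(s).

L{e^(-2t)} = 1/(s+2). By frequency derivative: L{t·e^(-2t)} = -d/ds[1/(s+2)] = -(-1)/(s+2)² = 1/(s+2)². Then L{5·t·e^(-2t)} = 5·1/(s+2)² = 5/(s+2)²

Final answer: 5/(s+2)²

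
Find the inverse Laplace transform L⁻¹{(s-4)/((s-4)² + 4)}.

Using frequency shift, L⁻¹{(s-4)/((s-4)² + 4)} = e^(4t)·cos(2t)

Final answer: e^(4t)·cos(2t)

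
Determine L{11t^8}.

L{t^n} = n!/s^(n+1). So L{11t^8} = 11·8!/s^9 = 443520/s^9

Final answer: 443520/s^9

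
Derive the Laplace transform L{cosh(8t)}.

L{cosh(ωt)} = s/(s² - ω²), so L{cosh(8t)} = s/(s² - 64)

Final answer: s/(s² - 64)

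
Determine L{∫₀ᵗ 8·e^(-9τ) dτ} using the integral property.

L{∫₀ᵗ f(τ)dτ} = F(s)/s with F(s) = 8/(s+9), so L{∫₀ᵗ 8·e^(-9τ) dτ} = 8/(s(s+9))

Final answer: 8/(s(s+9))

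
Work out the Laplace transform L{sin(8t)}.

L{sin(ωt)} = ω/(s² + ω²), so L{sin(8t)} = 8/(s² + 64)

Final answer: 8/(s² + 64)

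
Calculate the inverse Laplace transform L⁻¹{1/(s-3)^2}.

L⁻¹{n!/(s-a)^(n+1)} = t^n·e^(at), so L⁻¹{1/(s-3)^2} = t·e^(3t)

Final answer: t·e^(3t)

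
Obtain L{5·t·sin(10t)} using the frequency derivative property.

L{sin(10t)} = 10/(s² + 100). By L{t·f(t)} = -F'(s): -d/ds[10/(s² + 100)] = -(10)·(-2s)/(s² + 100)² = 20s/(s² + 100)². Then L{5·t·sin(10t)} = 5·20s/(s² + 100)² = 100s/(s² + 100)²

Final answer: 100s/(s² + 100)²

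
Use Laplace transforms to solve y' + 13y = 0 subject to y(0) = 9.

L{y'} + 13L{y} = 0. sY - 9 + 13Y = 0. Y(s+13) = 9. Y = 9/(s+13)

Final answer: y(t) = 9e^(-13t)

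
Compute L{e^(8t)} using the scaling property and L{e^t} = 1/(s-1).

Using L{f(at)} = (1/a)F(s/a) with a=8 and f(t) = e^t: L{e^(8t)} = (1/8) · 1/((s/8)-1) = (1/8) · 8/(s-8) = 1/(s-8)

Final answer: 1/(s-8)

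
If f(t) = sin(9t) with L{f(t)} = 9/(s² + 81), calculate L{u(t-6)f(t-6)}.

Time shift theorem: L{u(t-a)f(t-a)} = e^(-as)F(s). Here a=6, F(s) = 9/(s² + 81), so L{u(t-6)f(t-6)} = e^(-6s)·9/(s² + 81)

Final answer: e^(-6s)·9/(s² + 81)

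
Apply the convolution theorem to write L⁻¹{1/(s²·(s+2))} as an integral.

1/(s²·(s+2)) = (1/s^2)·(1/(s+2)) = L{t}·L{e^(-2t)}. So f(t) = t*e^(-2t) = ∫₀ᵗ τ·e^(-2(t-τ)) dτ

Final answer: ∫₀ᵗ τ·e^(-2(t-τ)) dτ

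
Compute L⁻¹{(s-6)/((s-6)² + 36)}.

Using frequency shift: L⁻¹{(s-a)/((s-a)² + b²)} = e^(at)cos(bt). Here a=6, b=6

Final answer: e^(6t)·cos(6t)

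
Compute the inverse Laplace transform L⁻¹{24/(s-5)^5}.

L⁻¹{n!/(s-a)^(n+1)} = t^n·e^(at), so L⁻¹{24/(s-5)^5} = t^4·e^(5t)

Final answer: t^4·e^(5t)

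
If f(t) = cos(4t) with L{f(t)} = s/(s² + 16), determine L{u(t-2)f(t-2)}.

Time shift theorem: L{u(t-a)f(t-a)} = e^(-as)F(s). Here a=2, F(s) = s/(s² + 16), so L{u(t-2)f(t-2)} = e^(-2s)·s/(s² + 16)

Final answer: e^(-2s)·s/(s² + 16)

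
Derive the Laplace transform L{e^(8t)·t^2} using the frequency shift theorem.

L{e^(at)·t^n} = n!/(s-a)^(n+1), so L{e^(8t)·t^2} = 2/(s-8)^3

Final answer: 2/(s-8)^3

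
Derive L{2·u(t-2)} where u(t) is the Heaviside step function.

L{u(t-a)} = e^(-as)/s. Here a=2, so L{u(t-2)} = e^(-2s)/s, and L{2·u(t-2)} = 2·e^(-2s)/s

Final answer: 2·e^(-2s)/s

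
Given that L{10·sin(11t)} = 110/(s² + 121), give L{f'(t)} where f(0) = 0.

L{f'(t)} = s·F(s) - f(0) = s·110/(s² + 121) - 0 = 110s/(s² + 121)

Final answer: 110s/(s² + 121)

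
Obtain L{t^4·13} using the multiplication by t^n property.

L{13} = 13/s. d^1/ds^1[1/s] = -1/s². d^2/ds^2[1/s] = 2/s^3. d^3/ds^3[1/s] = -6/s^4. d^4/ds^4[1/s] = 24/s^5. So L{t^4} = (-1)^{4}·24/s^5 = 24/s^5. Then L{t^4·13} = 13·24/s^5 = 312/s^5

Final answer: 312/s^5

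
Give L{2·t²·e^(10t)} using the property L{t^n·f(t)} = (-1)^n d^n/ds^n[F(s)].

L{e^(10t)} = 1/(s-10). d/ds[1/(s-10)] = -1/(s-10)². d²/ds²[1/(s-10)] = 2/(s-10)³. So L{t²·e^(10t)} = (-1)² · 2/(s-10)³ = 2/(s-10)³. Then L{2·t²·e^(10t)} = 2·2/(s-10)³ = 4/(s-10)³

Final answer: 4/(s-10)³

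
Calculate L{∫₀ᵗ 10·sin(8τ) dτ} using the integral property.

L{∫₀ᵗ f(τ)dτ} = F(s)/s with F(s) = 80/(s² + 64), so the result is (80/(s² + 64))/s = 80/(s(s² + 64))

Final answer: 80/(s(s² + 64))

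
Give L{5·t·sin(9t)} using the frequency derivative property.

L{sin(9t)} = 9/(s² + 81). By L{t·f(t)} = -F'(s): -d/ds[9/(s² + 81)] = -(9)·(-2s)/(s² + 81)² = 18s/(s² + 81)². Then L{5·t·sin(9t)} = 5·18s/(s² + 81)² = 90s/(s² + 81)²

Final answer: 90s/(s² + 81)²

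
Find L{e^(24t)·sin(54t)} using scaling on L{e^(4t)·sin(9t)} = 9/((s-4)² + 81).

Scaling with a=6: L{e^(24t)·sin(54t)} = (1/6) · 9/((s/6-4)² + 81). Simplifying: 54/((s-24)² + 2916)

Final answer: 54/((s-24)² + 2916)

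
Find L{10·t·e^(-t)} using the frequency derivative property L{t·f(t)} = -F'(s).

L{e^(-t)} = 1/(s+1). By frequency derivative: L{t·e^(-t)} = -d/ds[1/(s+1)] = -(-1)/(s+1)² = 1/(s+1)². Then L{10·t·e^(-t)} = 10·1/(s+1)² = 10/(s+1)²

Final answer: 10/(s+1)²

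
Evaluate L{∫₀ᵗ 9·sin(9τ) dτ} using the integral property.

L{∫₀ᵗ f(τ)dτ} = F(s)/s with F(s) = 81/(s² + 81), so the result is (81/(s² + 81))/s = 81/(s(s² + 81))

Final answer: 81/(s(s² + 81))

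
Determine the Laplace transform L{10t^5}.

L{10t^5} = 10 · L{t^5} = 10 · 120/s^6 = 1200/s^6

Final answer: 1200/s^6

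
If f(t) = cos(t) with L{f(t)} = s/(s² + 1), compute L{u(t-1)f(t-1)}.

Time shift theorem: L{u(t-a)f(t-a)} = e^(-as)F(s). Here a=1, F(s) = s/(s² + 1), so L{u(t-1)f(t-1)} = e^(-s)·s/(s² + 1)

Final answer: e^(-s)·s/(s² + 1)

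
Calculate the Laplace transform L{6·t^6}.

L{t^n} = n!/s^(n+1), so L{t^6} = 720/s^7. Then L{6·t^6} = 6·720/s^7 = 4320/s^7

Final answer: 4320/s^7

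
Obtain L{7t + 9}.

L{7t + 9} = 7·L{t} + 9·L{1} = 7/s² + 9/s

Final answer: 7/s² + 9/s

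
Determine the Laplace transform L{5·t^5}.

L{t^n} = n!/s^(n+1), so L{t^5} = 120/s^6. Then L{5·t^5} = 5·120/s^6 = 600/s^6

Final answer: 600/s^6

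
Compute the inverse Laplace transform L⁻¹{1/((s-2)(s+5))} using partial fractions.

Decompose: A/(s-2) + B/(s+5). A = 1/7, B = -1/7. f(t) = (e^(2t) - e^(-5t))/7

Final answer: (e^(2t) - e^(-5t))/7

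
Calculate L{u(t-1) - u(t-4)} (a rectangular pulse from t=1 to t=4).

L{u(t-a)} = e^(-as)/s. L{u(t-1) - u(t-4)} = (e^(-s) - e^(-4s))/s

Final answer: (e^(-s) - e^(-4s))/s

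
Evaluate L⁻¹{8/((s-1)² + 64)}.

Form: b/((s-a)² + b²) → e^(at)sin(bt). With a=1, b=8

Final answer: e^t·sin(8t)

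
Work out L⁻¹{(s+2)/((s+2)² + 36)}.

Using frequency shift: L⁻¹{(s-a)/((s-a)² + b²)} = e^(at)cos(bt). Here a=-2, b=6

Final answer: e^(-2t)·cos(6t)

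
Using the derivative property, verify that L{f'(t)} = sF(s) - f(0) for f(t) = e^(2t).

f'(t) = 2e^(2t). Direct: L{f'(t)} = 2/(s-2). Property: s·1/(s-2) - 1 = (s - (s-2))/(s-2) = 2/(s-2). ✓

Final answer: 2/(s-2)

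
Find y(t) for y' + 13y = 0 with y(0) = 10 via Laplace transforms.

L{y'} + 13L{y} = 0. sY - 10 + 13Y = 0. Y(s+13) = 10. Y = 10/(s+13)

Final answer: y(t) = 10e^(-13t)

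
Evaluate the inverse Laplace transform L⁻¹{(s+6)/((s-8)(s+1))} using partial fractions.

Using partial fractions, f(t) = (14e^(8t) - 5e^(-t))/9

Final answer: (14e^(8t) - 5e^(-t))/9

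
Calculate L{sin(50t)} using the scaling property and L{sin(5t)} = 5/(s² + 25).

Using L{f(at)} = (1/a)F(s/a) with a=10: L{sin(50t)} = (1/10) · 5/((s/10)² + 25) = (1/10) · 5·100/(s² + 2500) = 50/(s² + 2500)

Final answer: 50/(s² + 2500)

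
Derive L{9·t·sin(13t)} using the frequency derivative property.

L{sin(13t)} = 13/(s² + 169). By L{t·f(t)} = -F'(s): -d/ds[13/(s² + 169)] = -(13)·(-2s)/(s² + 169)² = 26s/(s² + 169)². Then L{9·t·sin(13t)} = 9·26s/(s² + 169)² = 234s/(s² + 169)²

Final answer: 234s/(s² + 169)²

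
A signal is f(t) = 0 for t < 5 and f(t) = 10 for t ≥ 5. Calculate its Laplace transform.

f(t) = 10·u(t-5). L{u(t-5)} = e^(-5s)/s, so L{f(t)} = 10·e^(-5s)/s

Final answer: 10·e^(-5s)/s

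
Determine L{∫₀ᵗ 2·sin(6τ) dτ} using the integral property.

L{∫₀ᵗ f(τ)dτ} = F(s)/s with F(s) = 12/(s² + 36), so the result is (12/(s² + 36))/s = 12/(s(s² + 36))

Final answer: 12/(s(s² + 36))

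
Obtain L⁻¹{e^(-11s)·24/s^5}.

L⁻¹{24/s^5} = t^4. By the time shift theorem, L⁻¹{e^(-as)F(s)} = u(t-a)f(t-a) with a=11, so L⁻¹{e^(-11s)·24/s^5} = u(t-11)·(t-11)^4

Final answer: u(t-11)·(t-11)^4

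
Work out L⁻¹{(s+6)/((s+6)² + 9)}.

Using frequency shift: L⁻¹{(s-a)/((s-a)² + b²)} = e^(at)cos(bt). Here a=-6, b=3

Final answer: e^(-6t)·cos(3t)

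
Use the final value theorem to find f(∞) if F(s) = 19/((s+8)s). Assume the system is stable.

f(∞) = lim_{s→0} sF(s) = lim_{s→0} 19/(s+8) = 19/8

Final answer: 19/8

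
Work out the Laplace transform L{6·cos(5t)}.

L{cos(ωt)} = s/(s² + ω²), so L{cos(5t)} = s/(s² + 25). Then L{6·cos(5t)} = 6·s/(s² + 25) = 6s/(s² + 25)

Final answer: 6s/(s² + 25)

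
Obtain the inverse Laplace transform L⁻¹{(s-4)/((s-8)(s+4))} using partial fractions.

Using partial fractions, f(t) = (4e^(8t) + 8e^(-4t))/12

Final answer: (4e^(8t) + 8e^(-4t))/12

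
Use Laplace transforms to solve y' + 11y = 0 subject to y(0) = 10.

L{y'} + 11L{y} = 0. sY - 10 + 11Y = 0. Y(s+11) = 10. Y = 10/(s+11)

Final answer: y(t) = 10e^(-11t)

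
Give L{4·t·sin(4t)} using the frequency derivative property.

L{sin(4t)} = 4/(s² + 16). By L{t·f(t)} = -F'(s): -d/ds[4/(s² + 16)] = -(4)·(-2s)/(s² + 16)² = 8s/(s² + 16)². Then L{4·t·sin(4t)} = 4·8s/(s² + 16)² = 32s/(s² + 16)²

Final answer: 32s/(s² + 16)²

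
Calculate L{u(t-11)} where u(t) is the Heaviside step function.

L{u(t-a)} = e^(-as)/s. Here a=11, so L{u(t-11)} = e^(-11s)/s

Final answer: e^(-11s)/s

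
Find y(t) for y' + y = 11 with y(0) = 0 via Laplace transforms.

sY + Y = 11/s. Y = 11/(s(s+1)). Partial fractions: Y = 11/s - 11/(s+1)

Final answer: y(t) = 11(1 - e^(-t))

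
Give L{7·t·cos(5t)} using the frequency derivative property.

L{cos(5t)} = s/(s² + 25). Derivative: d/ds[s/(s² + 25)] = [(s² + 25) - s·2s]/(s² + 25)² = (25 - s²)/(s² + 25)². So L{t·cos(5t)} = -F'(s) = (s² - 25)/(s² + 25)². Then L{7·t·cos(5t)} = 7·(s² - 25)/(s² + 25)²

Final answer: 7·(s² - 25)/(s² + 25)²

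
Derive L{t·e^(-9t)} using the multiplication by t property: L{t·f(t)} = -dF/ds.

Using L{t^n·e^(at)} = n!/(s-a)^(n+1), L{t·e^(-9t)} = 1/(s+9)^2

Final answer: 1/(s+9)^2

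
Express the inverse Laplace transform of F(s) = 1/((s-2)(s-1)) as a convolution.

1/((s-2)(s-1)) = (1/(s-2))·(1/(s-1)) = L{e^(2t)}·L{e^t}. So f(t) = e^(2t)*e^t = ∫₀ᵗ e^(2τ)·e^(t-τ) dτ

Final answer: ∫₀ᵗ e^(2τ)·e^(t-τ) dτ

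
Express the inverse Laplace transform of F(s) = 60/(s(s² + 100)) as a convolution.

60/(s(s² + 100)) = (1/s)·(60/(s² + 100)) = L{1}·L{6·sin(10t)}. So f(t) = 1*(6·sin(10t)) = ∫₀ᵗ 6·sin(10τ) dτ

Final answer: ∫₀ᵗ 6·sin(10τ) dτ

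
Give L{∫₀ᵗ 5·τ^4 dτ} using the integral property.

L{∫₀ᵗ f(τ)dτ} = F(s)/s with f(t) = 5t^4. F(s) = 120/s^5, so L{∫₀ᵗ 5·τ^4 dτ} = (120/s^5)/s = 120/s^6. (Check: ∫₀ᵗ 5·τ^4 dτ = 5t^5/5.)

Final answer: 120/s^6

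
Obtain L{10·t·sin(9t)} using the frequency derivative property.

L{sin(9t)} = 9/(s² + 81). By L{t·f(t)} = -F'(s): -d/ds[9/(s² + 81)] = -(9)·(-2s)/(s² + 81)² = 18s/(s² + 81)². Then L{10·t·sin(9t)} = 10·18s/(s² + 81)² = 180s/(s² + 81)²

Final answer: 180s/(s² + 81)²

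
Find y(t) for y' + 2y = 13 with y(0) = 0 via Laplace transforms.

sY + 2Y = 13/s. Y = 13/(s(s+2)). Partial fractions: Y = 13/2/s - 13/2/(s+2)

Final answer: y(t) = 13/2(1 - e^(-2t))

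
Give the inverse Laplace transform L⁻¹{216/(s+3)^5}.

L⁻¹{n!/(s-a)^(n+1)} = t^n·e^(at) with n=4, a=-3. So L⁻¹{24/(s+3)^5} = t^4·e^(-3t), and L⁻¹{216/(s+3)^5} = (216/24)·t^4·e^(-3t) = 9·t^4·e^(-3t)

Final answer: 9·t^4·e^(-3t)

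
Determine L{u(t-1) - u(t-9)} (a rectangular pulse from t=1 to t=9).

L{u(t-a)} = e^(-as)/s. L{u(t-1) - u(t-9)} = (e^(-s) - e^(-9s))/s

Final answer: (e^(-s) - e^(-9s))/s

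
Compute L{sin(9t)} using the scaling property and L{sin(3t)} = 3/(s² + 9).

Using L{f(at)} = (1/a)F(s/a) with a=3: L{sin(9t)} = (1/3) · 3/((s/3)² + 9) = (1/3) · 3·9/(s² + 81) = 9/(s² + 81)

Final answer: 9/(s² + 81)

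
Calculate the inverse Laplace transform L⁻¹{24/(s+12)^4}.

L⁻¹{n!/(s-a)^(n+1)} = t^n·e^(at) with n=3, a=-12. So L⁻¹{6/(s+12)^4} = t^3·e^(-12t), and L⁻¹{24/(s+12)^4} = (24/6)·t^3·e^(-12t) = 4·t^3·e^(-12t)

Final answer: 4·t^3·e^(-12t)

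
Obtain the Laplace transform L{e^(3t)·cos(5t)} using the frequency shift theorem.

Frequency shift: L{e^(at)f(t)} = F(s-a). L{e^(3t)·cos(5t)} = (s-3)/((s-3)² + 25)

Final answer: (s-3)/((s-3)² + 25)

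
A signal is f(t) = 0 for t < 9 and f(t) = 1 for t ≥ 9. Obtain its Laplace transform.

f(t) = u(t-9). L{u(t-9)} = e^(-9s)/s, so L{f(t)} = e^(-9s)/s

Final answer: e^(-9s)/s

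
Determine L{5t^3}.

L{t^n} = n!/s^(n+1). So L{5t^3} = 5·3!/s^4 = 30/s^4

Final answer: 30/s^4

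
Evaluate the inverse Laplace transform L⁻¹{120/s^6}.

L⁻¹{n!/s^(n+1)} = t^n with n=5. So L⁻¹{120/s^6} = t^5

Final answer: t^5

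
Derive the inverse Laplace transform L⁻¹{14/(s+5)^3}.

L⁻¹{n!/(s-a)^(n+1)} = t^n·e^(at) with n=2, a=-5. So L⁻¹{2/(s+5)^3} = t^2·e^(-5t), and L⁻¹{14/(s+5)^3} = (14/2)·t^2·e^(-5t) = 7·t^2·e^(-5t)

Final answer: 7·t^2·e^(-5t)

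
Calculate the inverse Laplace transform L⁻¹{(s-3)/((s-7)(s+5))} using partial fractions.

Using partial fractions, f(t) = (4e^(7t) + 8e^(-5t))/12

Final answer: (4e^(7t) + 8e^(-5t))/12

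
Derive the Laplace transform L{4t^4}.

L{4t^4} = 4 · L{t^4} = 4 · 24/s^5 = 96/s^5

Final answer: 96/s^5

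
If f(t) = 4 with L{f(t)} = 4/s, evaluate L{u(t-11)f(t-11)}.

Time shift theorem: L{u(t-a)f(t-a)} = e^(-as)F(s). Here a=11, F(s) = 4/s, so L{u(t-11)f(t-11)} = e^(-11s)·4/s

Final answer: e^(-11s)·4/s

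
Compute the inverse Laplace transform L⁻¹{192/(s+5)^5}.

L⁻¹{n!/(s-a)^(n+1)} = t^n·e^(at) with n=4, a=-5. So L⁻¹{24/(s+5)^5} = t^4·e^(-5t), and L⁻¹{192/(s+5)^5} = (192/24)·t^4·e^(-5t) = 8·t^4·e^(-5t)

Final answer: 8·t^4·e^(-5t)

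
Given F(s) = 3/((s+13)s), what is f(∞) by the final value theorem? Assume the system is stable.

f(∞) = lim_{s→0} sF(s) = lim_{s→0} 3/(s+13) = 3/13

Final answer: 3/13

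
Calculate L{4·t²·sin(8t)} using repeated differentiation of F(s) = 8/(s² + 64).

F(s) = 8/(s² + 64). F'(s) = -16s/(s² + 64)². F''(s) = -16(64 - 3s²)/(s² + 64)³ = (48s² - 1024)/(s² + 64)³. So L{t²·sin(8t)} = (-1)² F''(s) = (48s² - 1024)/(s² + 64)³. Then L{4·t²·sin(8t)} = 4·(48s² - 1024)/(s² + 64)³ = (192s² - 4096)/(s² + 64)³

Final answer: (192s² - 4096)/(s² + 64)³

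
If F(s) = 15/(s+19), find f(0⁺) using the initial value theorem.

f(0⁺) = lim_{s→∞} s·15/(s+19) = lim_{s→∞} 15s/(s+19) = 15

Final answer: 15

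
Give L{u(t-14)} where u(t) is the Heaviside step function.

L{u(t-a)} = e^(-as)/s. Here a=14, so L{u(t-14)} = e^(-14s)/s

Final answer: e^(-14s)/s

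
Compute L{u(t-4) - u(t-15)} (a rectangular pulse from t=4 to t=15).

L{u(t-a)} = e^(-as)/s. L{u(t-4) - u(t-15)} = (e^(-4s) - e^(-15s))/s

Final answer: (e^(-4s) - e^(-15s))/s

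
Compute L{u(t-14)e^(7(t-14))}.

u(t-a)f(t-a) with f(t)=e^(7t). L{e^(7t)} = 1/(s-7). By time shift: e^(-14s)/(s-7)

Final answer: e^(-14s)/(s-7)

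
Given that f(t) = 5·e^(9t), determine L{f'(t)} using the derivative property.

f(0) = 5, F(s) = 5/(s-9). L{f'(t)} = s·F(s) - f(0) = 5s/(s-9) - 5 = (5s - 5(s-9))/(s-9) = 45/(s-9)

Final answer: 45/(s-9)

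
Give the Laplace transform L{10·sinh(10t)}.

L{sinh(ωt)} = ω/(s² - ω²), so L{sinh(10t)} = 10/(s² - 100). Then L{10·sinh(10t)} = 10·10/(s² - 100) = 100/(s² - 100)

Final answer: 100/(s² - 100)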